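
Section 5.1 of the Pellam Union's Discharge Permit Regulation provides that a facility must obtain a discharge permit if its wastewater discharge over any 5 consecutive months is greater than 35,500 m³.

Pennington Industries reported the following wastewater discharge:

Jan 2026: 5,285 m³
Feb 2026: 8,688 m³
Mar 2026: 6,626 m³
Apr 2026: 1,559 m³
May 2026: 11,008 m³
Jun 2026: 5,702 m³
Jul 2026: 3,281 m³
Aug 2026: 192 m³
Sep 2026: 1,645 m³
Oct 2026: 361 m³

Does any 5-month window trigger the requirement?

No

Jan 2026–May 2026: 5,285 m³ + 8,688 m³ + 6,626 m³ + 1,559 m³ + 11,008 m³ = 33,166 m³ (under)
Feb 2026–Jun 2026: 8,688 m³ + 6,626 m³ + 1,559 m³ + 11,008 m³ + 5,702 m³ = 33,583 m³ (under)
Mar 2026–Jul 2026: 6,626 m³ + 1,559 m³ + 11,008 m³ + 5,702 m³ + 3,281 m³ = 28,176 m³ (under)
Apr 2026–Aug 2026: 1,559 m³ + 11,008 m³ + 5,702 m³ + 3,281 m³ + 192 m³ = 21,742 m³ (under)
May 2026–Sep 2026: 11,008 m³ + 5,702 m³ + 3,281 m³ + 192 m³ + 1,645 m³ = 21,828 m³ (under)
Jun 2026–Oct 2026: 5,702 m³ + 3,281 m³ + 192 m³ + 1,645 m³ + 361 m³ = 11,181 m³ (under)
No window exceeds 35,500 m³.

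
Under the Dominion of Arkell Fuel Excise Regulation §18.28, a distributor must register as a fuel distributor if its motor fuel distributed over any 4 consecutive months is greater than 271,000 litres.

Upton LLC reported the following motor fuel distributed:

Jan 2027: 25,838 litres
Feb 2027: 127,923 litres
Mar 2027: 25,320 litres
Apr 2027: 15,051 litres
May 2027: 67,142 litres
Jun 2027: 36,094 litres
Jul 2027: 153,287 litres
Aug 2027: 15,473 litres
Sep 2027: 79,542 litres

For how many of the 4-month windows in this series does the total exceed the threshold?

3

Jan 2027–Apr 2027: 25,838 litres + 127,923 litres + 25,320 litres + 15,051 litres = 194,132 litres (under)
Feb 2027–May 2027: 127,923 litres + 25,320 litres + 15,051 litres + 67,142 litres = 235,436 litres (under)
Mar 2027–Jun 2027: 25,320 litres + 15,051 litres + 67,142 litres + 36,094 litres = 143,607 litres (under)
Apr 2027–Jul 2027: 15,051 litres + 67,142 litres + 36,094 litres + 153,287 litres = 271,574 litres (over)
May 2027–Aug 2027: 67,142 litres + 36,094 litres + 153,287 litres + 15,473 litres = 271,996 litres (over)
Jun 2027–Sep 2027: 36,094 litres + 153,287 litres + 15,473 litres + 79,542 litres = 284,396 litres (over)
3 windows exceed the threshold.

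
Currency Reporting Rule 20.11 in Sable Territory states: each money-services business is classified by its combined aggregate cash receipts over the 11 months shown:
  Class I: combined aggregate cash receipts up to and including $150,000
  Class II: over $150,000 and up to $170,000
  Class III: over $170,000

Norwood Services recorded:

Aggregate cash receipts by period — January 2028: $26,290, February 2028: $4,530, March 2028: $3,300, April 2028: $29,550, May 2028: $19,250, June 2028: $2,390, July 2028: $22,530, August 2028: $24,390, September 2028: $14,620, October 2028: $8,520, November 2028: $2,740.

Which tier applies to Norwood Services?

Class II

Combined aggregate cash receipts: $26,290 + $4,530 + $3,300 + $29,550 + $19,250 + $2,390 + $22,530 + $24,390 + $14,620 + $8,520 + $2,740 = $158,110.
$150,000 < $158,110 ≤ $170,000, so Class II applies.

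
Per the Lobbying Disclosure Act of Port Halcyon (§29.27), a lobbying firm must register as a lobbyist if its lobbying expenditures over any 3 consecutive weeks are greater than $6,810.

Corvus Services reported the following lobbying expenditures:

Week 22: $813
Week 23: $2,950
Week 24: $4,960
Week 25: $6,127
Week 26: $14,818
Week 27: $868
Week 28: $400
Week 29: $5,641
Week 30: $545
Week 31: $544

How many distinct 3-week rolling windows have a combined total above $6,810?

Week 22–Week 24: $813 + $2,950 + $4,960 = $8,723 (over)
Week 23–Week 25: $2,950 + $4,960 + $6,127 = $14,037 (over)
Week 24–Week 26: $4,960 + $6,127 + $14,818 = $25,905 (over)
Week 25–Week 27: $6,127 + $14,818 + $868 = $21,813 (over)
Week 26–Week 28: $14,818 + $868 + $400 = $16,086 (over)
Week 27–Week 29: $868 + $400 + $5,641 = $6,909 (over)
Week 28–Week 30: $400 + $5,641 + $545 = $6,586 (under)
Week 29–Week 31: $5,641 + $545 + $544 = $6,730 (under)
6 windows exceed the threshold.

6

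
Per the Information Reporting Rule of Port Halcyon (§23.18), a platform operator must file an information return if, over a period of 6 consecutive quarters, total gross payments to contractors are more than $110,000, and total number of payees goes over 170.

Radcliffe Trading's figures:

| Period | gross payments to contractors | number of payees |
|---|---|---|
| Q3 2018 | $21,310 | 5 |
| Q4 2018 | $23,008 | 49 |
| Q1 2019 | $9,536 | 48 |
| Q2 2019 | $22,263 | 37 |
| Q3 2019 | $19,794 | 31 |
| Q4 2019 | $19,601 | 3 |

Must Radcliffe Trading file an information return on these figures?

Total gross payments to contractors: $21,310 + $23,008 + $9,536 + $22,263 + $19,794 + $19,601 = $115,512 (> $110,000).
Total number of payees: 5 + 49 + 48 + 37 + 31 + 3 = 173 (> 170).
The test is 'and': both thresholds are exceeded.

Yes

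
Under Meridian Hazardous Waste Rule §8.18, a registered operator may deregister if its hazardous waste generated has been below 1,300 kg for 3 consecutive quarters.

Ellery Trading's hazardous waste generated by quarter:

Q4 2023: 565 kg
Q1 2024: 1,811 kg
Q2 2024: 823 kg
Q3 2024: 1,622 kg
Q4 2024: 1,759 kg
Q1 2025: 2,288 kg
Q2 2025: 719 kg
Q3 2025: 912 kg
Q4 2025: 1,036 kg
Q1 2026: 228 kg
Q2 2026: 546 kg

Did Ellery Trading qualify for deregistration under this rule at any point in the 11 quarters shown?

Quarters below 1,300 kg: Q4 2023, Q2 2024, Q2 2025, Q3 2025, Q4 2025, Q1 2026, Q2 2026.
Longest run of consecutive quarters below the threshold: 5.
5 ≥ 3, so Ellery Trading became eligible.

Yes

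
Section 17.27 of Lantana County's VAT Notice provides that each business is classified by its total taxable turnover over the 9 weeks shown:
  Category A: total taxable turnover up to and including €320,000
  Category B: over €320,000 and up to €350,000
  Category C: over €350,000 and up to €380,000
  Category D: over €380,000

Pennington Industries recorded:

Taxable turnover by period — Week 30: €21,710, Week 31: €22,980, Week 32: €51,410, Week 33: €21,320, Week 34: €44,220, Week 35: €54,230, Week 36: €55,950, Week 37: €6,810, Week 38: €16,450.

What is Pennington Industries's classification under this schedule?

Category A

Total taxable turnover: €21,710 + €22,980 + €51,410 + €21,320 + €44,220 + €54,230 + €55,950 + €6,810 + €16,450 = €295,080.
€295,080 ≤ €320,000, so Category A applies.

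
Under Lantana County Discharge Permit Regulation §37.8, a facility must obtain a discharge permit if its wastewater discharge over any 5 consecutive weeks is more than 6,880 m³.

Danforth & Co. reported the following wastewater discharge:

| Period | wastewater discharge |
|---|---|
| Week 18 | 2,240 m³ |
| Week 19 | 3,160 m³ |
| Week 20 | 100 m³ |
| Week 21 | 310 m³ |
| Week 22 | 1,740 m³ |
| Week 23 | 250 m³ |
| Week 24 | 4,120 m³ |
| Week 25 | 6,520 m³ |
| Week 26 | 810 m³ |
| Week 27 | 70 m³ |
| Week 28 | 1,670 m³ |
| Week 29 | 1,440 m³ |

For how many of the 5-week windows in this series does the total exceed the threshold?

6

Week 18–Week 22: 2,240 m³ + 3,160 m³ + 100 m³ + 310 m³ + 1,740 m³ = 7,550 m³ (over)
Week 19–Week 23: 3,160 m³ + 100 m³ + 310 m³ + 1,740 m³ + 250 m³ = 5,560 m³ (under)
Week 20–Week 24: 100 m³ + 310 m³ + 1,740 m³ + 250 m³ + 4,120 m³ = 6,520 m³ (under)
Week 21–Week 25: 310 m³ + 1,740 m³ + 250 m³ + 4,120 m³ + 6,520 m³ = 12,940 m³ (over)
Week 22–Week 26: 1,740 m³ + 250 m³ + 4,120 m³ + 6,520 m³ + 810 m³ = 13,440 m³ (over)
Week 23–Week 27: 250 m³ + 4,120 m³ + 6,520 m³ + 810 m³ + 70 m³ = 11,770 m³ (over)
Week 24–Week 28: 4,120 m³ + 6,520 m³ + 810 m³ + 70 m³ + 1,670 m³ = 13,190 m³ (over)
Week 25–Week 29: 6,520 m³ + 810 m³ + 70 m³ + 1,670 m³ + 1,440 m³ = 10,510 m³ (over)
6 windows exceed the threshold.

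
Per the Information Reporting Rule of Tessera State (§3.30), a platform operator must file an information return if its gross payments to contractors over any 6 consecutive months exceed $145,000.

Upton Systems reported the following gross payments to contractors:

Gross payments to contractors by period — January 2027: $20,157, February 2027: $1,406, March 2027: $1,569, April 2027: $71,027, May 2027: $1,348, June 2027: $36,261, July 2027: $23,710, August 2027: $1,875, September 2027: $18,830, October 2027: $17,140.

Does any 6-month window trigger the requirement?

January 2027–June 2027: $20,157 + $1,406 + $1,569 + $71,027 + $1,348 + $36,261 = $131,768 (under)
February 2027–July 2027: $1,406 + $1,569 + $71,027 + $1,348 + $36,261 + $23,710 = $135,321 (under)
March 2027–August 2027: $1,569 + $71,027 + $1,348 + $36,261 + $23,710 + $1,875 = $135,790 (under)
April 2027–September 2027: $71,027 + $1,348 + $36,261 + $23,710 + $1,875 + $18,830 = $153,051 (over)
May 2027–October 2027: $1,348 + $36,261 + $23,710 + $1,875 + $18,830 + $17,140 = $99,164 (under)
At least one window exceeds $145,000.

Yes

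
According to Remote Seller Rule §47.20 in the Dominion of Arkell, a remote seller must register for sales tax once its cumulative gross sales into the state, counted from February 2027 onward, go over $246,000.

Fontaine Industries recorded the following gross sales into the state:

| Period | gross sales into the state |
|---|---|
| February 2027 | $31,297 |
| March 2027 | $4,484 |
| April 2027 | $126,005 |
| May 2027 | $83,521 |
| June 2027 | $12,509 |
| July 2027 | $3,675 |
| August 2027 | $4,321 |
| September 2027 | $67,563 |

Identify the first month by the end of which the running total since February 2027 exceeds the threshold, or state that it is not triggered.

Through February 2027: $31,297
Through March 2027: $35,781
Through April 2027: $161,786
Through May 2027: $245,307
Through June 2027: $257,816 ← exceeds threshold

June 2027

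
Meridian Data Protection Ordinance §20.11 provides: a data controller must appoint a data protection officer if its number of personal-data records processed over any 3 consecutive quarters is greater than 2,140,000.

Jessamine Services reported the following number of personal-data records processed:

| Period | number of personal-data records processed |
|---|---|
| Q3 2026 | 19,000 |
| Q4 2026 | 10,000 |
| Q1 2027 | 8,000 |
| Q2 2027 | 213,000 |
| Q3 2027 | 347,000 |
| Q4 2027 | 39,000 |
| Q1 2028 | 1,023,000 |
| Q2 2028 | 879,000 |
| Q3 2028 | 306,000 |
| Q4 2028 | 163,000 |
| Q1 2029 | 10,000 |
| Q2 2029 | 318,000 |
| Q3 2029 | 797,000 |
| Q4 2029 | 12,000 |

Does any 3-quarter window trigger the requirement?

Yes

Q3 2026–Q1 2027: 19,000 + 10,000 + 8,000 = 37,000 (under)
Q4 2026–Q2 2027: 10,000 + 8,000 + 213,000 = 231,000 (under)
Q1 2027–Q3 2027: 8,000 + 213,000 + 347,000 = 568,000 (under)
Q2 2027–Q4 2027: 213,000 + 347,000 + 39,000 = 599,000 (under)
Q3 2027–Q1 2028: 347,000 + 39,000 + 1,023,000 = 1,409,000 (under)
Q4 2027–Q2 2028: 39,000 + 1,023,000 + 879,000 = 1,941,000 (under)
Q1 2028–Q3 2028: 1,023,000 + 879,000 + 306,000 = 2,208,000 (over)
Q2 2028–Q4 2028: 879,000 + 306,000 + 163,000 = 1,348,000 (under)
Q3 2028–Q1 2029: 306,000 + 163,000 + 10,000 = 479,000 (under)
Q4 2028–Q2 2029: 163,000 + 10,000 + 318,000 = 491,000 (under)
Q1 2029–Q3 2029: 10,000 + 318,000 + 797,000 = 1,125,000 (under)
Q2 2029–Q4 2029: 318,000 + 797,000 + 12,000 = 1,127,000 (under)
At least one window exceeds 2,140,000.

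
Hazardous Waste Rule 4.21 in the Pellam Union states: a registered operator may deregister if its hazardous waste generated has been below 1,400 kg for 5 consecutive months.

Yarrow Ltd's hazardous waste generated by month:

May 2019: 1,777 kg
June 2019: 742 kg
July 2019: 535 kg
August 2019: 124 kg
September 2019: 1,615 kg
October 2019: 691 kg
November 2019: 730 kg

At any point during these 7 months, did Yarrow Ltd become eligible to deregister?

No

Months below 1,400 kg: June 2019, July 2019, August 2019, October 2019, November 2019.
Longest run of consecutive months below the threshold: 3.
3 < 5, so Yarrow Ltd never became eligible.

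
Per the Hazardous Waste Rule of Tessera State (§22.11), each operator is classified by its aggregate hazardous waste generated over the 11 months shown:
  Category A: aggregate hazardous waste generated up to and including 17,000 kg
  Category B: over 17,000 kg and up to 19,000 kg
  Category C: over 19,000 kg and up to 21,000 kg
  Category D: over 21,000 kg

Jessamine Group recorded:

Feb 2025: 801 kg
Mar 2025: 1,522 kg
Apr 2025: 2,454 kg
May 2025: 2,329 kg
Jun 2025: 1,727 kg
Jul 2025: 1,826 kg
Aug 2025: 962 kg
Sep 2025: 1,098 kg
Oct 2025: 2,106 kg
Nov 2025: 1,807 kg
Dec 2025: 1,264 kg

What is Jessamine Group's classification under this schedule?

Category B

Aggregate hazardous waste generated: 801 kg + 1,522 kg + 2,454 kg + 2,329 kg + 1,727 kg + 1,826 kg + 962 kg + 1,098 kg + 2,106 kg + 1,807 kg + 1,264 kg = 17,896 kg.
17,000 kg < 17,896 kg ≤ 19,000 kg, so Category B applies.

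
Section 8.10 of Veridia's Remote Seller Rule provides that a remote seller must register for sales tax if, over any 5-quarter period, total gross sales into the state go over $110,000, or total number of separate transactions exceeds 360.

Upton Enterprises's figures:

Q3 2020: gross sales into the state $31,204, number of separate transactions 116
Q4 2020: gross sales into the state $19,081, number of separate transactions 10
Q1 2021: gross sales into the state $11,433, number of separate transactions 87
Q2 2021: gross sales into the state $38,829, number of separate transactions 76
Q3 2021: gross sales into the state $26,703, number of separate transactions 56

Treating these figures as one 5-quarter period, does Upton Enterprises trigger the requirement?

Total gross sales into the state: $31,204 + $19,081 + $11,433 + $38,829 + $26,703 = $127,250 (> $110,000).
Total number of separate transactions: 116 + 10 + 87 + 76 + 56 = 345 (≤ 360).
The test is 'or': at least one threshold is exceeded.

Yes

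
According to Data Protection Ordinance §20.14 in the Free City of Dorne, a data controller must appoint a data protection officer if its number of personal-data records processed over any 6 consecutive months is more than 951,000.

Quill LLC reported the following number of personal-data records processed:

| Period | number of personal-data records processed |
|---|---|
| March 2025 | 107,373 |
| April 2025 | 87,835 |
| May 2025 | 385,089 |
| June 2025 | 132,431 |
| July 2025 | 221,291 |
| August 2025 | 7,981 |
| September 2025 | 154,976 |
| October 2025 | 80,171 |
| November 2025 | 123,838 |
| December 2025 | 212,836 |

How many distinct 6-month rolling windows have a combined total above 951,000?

March 2025–August 2025: 107,373 + 87,835 + 385,089 + 132,431 + 221,291 + 7,981 = 942,000 (under)
April 2025–September 2025: 87,835 + 385,089 + 132,431 + 221,291 + 7,981 + 154,976 = 989,603 (over)
May 2025–October 2025: 385,089 + 132,431 + 221,291 + 7,981 + 154,976 + 80,171 = 981,939 (over)
June 2025–November 2025: 132,431 + 221,291 + 7,981 + 154,976 + 80,171 + 123,838 = 720,688 (under)
July 2025–December 2025: 221,291 + 7,981 + 154,976 + 80,171 + 123,838 + 212,836 = 801,093 (under)
2 windows exceed the threshold.

2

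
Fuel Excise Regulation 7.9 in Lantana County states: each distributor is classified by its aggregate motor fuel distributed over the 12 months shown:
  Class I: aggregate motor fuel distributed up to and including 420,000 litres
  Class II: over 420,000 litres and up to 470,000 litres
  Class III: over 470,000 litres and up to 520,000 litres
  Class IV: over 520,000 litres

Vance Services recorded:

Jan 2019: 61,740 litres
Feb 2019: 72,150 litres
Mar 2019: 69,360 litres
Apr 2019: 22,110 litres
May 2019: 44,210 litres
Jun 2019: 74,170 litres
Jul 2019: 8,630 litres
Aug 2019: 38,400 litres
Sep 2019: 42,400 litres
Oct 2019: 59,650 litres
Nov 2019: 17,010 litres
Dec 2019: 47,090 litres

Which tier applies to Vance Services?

Class IV

Aggregate motor fuel distributed: 61,740 litres + 72,150 litres + 69,360 litres + 22,110 litres + 44,210 litres + 74,170 litres + 8,630 litres + 38,400 litres + 42,400 litres + 59,650 litres + 17,010 litres + 47,090 litres = 556,920 litres.
556,920 litres > 520,000 litres, so Class IV applies.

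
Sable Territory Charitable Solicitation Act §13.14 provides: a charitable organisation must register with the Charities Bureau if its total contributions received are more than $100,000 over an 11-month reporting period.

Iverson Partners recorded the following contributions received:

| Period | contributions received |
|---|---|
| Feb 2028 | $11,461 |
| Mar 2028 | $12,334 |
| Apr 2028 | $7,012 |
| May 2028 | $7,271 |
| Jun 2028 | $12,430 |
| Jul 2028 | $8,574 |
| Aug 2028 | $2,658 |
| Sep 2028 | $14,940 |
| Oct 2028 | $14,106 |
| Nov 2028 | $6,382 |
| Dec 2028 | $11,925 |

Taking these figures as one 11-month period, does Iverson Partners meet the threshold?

Total contributions received: $11,461 + $12,334 + $7,012 + $7,271 + $12,430 + $8,574 + $2,658 + $14,940 + $14,106 + $6,382 + $11,925 = $109,093.
$109,093 > $100,000, so the threshold is exceeded.

Yes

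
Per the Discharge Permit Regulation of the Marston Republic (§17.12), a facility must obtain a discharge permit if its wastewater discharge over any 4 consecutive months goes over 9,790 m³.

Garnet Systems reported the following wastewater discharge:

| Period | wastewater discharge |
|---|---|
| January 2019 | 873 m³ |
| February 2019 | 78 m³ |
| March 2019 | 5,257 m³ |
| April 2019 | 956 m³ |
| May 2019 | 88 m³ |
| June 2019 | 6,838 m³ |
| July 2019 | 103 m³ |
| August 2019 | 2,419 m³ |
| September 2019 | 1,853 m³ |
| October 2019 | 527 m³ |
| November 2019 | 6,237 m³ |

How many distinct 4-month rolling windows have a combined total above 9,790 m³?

January 2019–April 2019: 873 m³ + 78 m³ + 5,257 m³ + 956 m³ = 7,164 m³ (under)
February 2019–May 2019: 78 m³ + 5,257 m³ + 956 m³ + 88 m³ = 6,379 m³ (under)
March 2019–June 2019: 5,257 m³ + 956 m³ + 88 m³ + 6,838 m³ = 13,139 m³ (over)
April 2019–July 2019: 956 m³ + 88 m³ + 6,838 m³ + 103 m³ = 7,985 m³ (under)
May 2019–August 2019: 88 m³ + 6,838 m³ + 103 m³ + 2,419 m³ = 9,448 m³ (under)
June 2019–September 2019: 6,838 m³ + 103 m³ + 2,419 m³ + 1,853 m³ = 11,213 m³ (over)
July 2019–October 2019: 103 m³ + 2,419 m³ + 1,853 m³ + 527 m³ = 4,902 m³ (under)
August 2019–November 2019: 2,419 m³ + 1,853 m³ + 527 m³ + 6,237 m³ = 11,036 m³ (over)
3 windows exceed the threshold.

3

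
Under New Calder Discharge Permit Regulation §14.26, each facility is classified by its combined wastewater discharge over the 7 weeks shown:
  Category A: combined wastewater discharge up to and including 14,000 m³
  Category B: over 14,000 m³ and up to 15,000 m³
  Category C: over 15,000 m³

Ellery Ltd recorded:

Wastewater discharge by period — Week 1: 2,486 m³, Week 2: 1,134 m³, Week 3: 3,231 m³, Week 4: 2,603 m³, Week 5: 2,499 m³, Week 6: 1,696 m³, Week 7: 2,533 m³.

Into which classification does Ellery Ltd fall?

Combined wastewater discharge: 2,486 m³ + 1,134 m³ + 3,231 m³ + 2,603 m³ + 2,499 m³ + 1,696 m³ + 2,533 m³ = 16,182 m³.
16,182 m³ > 15,000 m³, so Category C applies.

Category C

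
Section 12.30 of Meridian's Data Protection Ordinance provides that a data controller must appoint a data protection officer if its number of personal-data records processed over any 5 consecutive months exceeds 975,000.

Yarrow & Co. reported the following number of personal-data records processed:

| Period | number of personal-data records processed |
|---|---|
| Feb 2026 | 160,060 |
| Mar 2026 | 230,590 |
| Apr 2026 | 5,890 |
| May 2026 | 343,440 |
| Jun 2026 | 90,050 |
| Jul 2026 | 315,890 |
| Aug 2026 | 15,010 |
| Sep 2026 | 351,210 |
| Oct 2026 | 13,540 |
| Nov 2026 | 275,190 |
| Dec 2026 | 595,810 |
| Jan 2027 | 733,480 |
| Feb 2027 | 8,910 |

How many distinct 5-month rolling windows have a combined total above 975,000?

5

Feb 2026–Jun 2026: 160,060 + 230,590 + 5,890 + 343,440 + 90,050 = 830,030 (under)
Mar 2026–Jul 2026: 230,590 + 5,890 + 343,440 + 90,050 + 315,890 = 985,860 (over)
Apr 2026–Aug 2026: 5,890 + 343,440 + 90,050 + 315,890 + 15,010 = 770,280 (under)
May 2026–Sep 2026: 343,440 + 90,050 + 315,890 + 15,010 + 351,210 = 1,115,600 (over)
Jun 2026–Oct 2026: 90,050 + 315,890 + 15,010 + 351,210 + 13,540 = 785,700 (under)
Jul 2026–Nov 2026: 315,890 + 15,010 + 351,210 + 13,540 + 275,190 = 970,840 (under)
Aug 2026–Dec 2026: 15,010 + 351,210 + 13,540 + 275,190 + 595,810 = 1,250,760 (over)
Sep 2026–Jan 2027: 351,210 + 13,540 + 275,190 + 595,810 + 733,480 = 1,969,230 (over)
Oct 2026–Feb 2027: 13,540 + 275,190 + 595,810 + 733,480 + 8,910 = 1,626,930 (over)
5 windows exceed the threshold.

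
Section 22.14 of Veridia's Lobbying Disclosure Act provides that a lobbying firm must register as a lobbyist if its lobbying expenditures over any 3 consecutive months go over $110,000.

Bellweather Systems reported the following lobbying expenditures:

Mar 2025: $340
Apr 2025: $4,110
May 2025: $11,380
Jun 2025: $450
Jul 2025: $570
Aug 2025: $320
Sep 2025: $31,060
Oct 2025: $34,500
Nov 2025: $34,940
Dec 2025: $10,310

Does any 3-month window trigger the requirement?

No

Mar 2025–May 2025: $340 + $4,110 + $11,380 = $15,830 (under)
Apr 2025–Jun 2025: $4,110 + $11,380 + $450 = $15,940 (under)
May 2025–Jul 2025: $11,380 + $450 + $570 = $12,400 (under)
Jun 2025–Aug 2025: $450 + $570 + $320 = $1,340 (under)
Jul 2025–Sep 2025: $570 + $320 + $31,060 = $31,950 (under)
Aug 2025–Oct 2025: $320 + $31,060 + $34,500 = $65,880 (under)
Sep 2025–Nov 2025: $31,060 + $34,500 + $34,940 = $100,500 (under)
Oct 2025–Dec 2025: $34,500 + $34,940 + $10,310 = $79,750 (under)
No window exceeds $110,000.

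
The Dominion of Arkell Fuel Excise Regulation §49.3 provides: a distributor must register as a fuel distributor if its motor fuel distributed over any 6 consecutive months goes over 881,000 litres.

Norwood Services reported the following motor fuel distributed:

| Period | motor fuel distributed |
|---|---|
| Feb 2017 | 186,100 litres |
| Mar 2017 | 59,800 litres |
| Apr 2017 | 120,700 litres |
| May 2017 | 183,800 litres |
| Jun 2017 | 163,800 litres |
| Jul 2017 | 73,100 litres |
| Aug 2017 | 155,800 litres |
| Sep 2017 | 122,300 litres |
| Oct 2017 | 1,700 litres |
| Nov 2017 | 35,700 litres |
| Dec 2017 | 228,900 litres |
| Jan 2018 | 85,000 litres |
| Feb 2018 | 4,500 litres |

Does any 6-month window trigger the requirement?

No

Feb 2017–Jul 2017: 186,100 litres + 59,800 litres + 120,700 litres + 183,800 litres + 163,800 litres + 73,100 litres = 787,300 litres (under)
Mar 2017–Aug 2017: 59,800 litres + 120,700 litres + 183,800 litres + 163,800 litres + 73,100 litres + 155,800 litres = 757,000 litres (under)
Apr 2017–Sep 2017: 120,700 litres + 183,800 litres + 163,800 litres + 73,100 litres + 155,800 litres + 122,300 litres = 819,500 litres (under)
May 2017–Oct 2017: 183,800 litres + 163,800 litres + 73,100 litres + 155,800 litres + 122,300 litres + 1,700 litres = 700,500 litres (under)
Jun 2017–Nov 2017: 163,800 litres + 73,100 litres + 155,800 litres + 122,300 litres + 1,700 litres + 35,700 litres = 552,400 litres (under)
Jul 2017–Dec 2017: 73,100 litres + 155,800 litres + 122,300 litres + 1,700 litres + 35,700 litres + 228,900 litres = 617,500 litres (under)
Aug 2017–Jan 2018: 155,800 litres + 122,300 litres + 1,700 litres + 35,700 litres + 228,900 litres + 85,000 litres = 629,400 litres (under)
Sep 2017–Feb 2018: 122,300 litres + 1,700 litres + 35,700 litres + 228,900 litres + 85,000 litres + 4,500 litres = 478,100 litres (under)
No window exceeds 881,000 litres.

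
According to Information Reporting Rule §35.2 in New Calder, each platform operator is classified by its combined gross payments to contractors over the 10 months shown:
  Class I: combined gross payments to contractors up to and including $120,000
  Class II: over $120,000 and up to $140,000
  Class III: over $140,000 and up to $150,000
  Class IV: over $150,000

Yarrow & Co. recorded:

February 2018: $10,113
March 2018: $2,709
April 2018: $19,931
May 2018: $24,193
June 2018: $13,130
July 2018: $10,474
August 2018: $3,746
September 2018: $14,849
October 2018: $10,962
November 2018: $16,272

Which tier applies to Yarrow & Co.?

Class II

Combined gross payments to contractors: $10,113 + $2,709 + $19,931 + $24,193 + $13,130 + $10,474 + $3,746 + $14,849 + $10,962 + $16,272 = $126,379.
$120,000 < $126,379 ≤ $140,000, so Class II applies.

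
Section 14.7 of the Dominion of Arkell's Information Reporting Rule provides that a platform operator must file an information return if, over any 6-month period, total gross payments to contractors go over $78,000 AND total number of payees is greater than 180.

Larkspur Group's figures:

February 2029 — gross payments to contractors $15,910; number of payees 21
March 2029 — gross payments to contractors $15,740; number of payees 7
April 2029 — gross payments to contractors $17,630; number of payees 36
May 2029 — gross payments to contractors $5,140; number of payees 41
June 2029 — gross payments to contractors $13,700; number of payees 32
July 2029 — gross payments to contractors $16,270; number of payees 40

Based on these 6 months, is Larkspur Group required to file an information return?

Total gross payments to contractors: $15,910 + $15,740 + $17,630 + $5,140 + $13,700 + $16,270 = $84,390 (> $78,000).
Total number of payees: 21 + 7 + 36 + 41 + 32 + 40 = 177 (≤ 180).
The test is 'and': the rule requires both, and at least one is not exceeded.

No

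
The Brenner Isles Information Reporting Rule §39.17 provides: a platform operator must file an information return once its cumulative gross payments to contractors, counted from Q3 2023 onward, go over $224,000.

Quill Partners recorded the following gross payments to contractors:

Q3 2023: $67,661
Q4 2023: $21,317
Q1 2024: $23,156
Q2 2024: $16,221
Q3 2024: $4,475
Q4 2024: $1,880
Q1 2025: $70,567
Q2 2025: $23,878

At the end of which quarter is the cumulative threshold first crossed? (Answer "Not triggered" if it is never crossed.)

Through Q3 2023: $67,661
Through Q4 2023: $88,978
Through Q1 2024: $112,134
Through Q2 2024: $128,355
Through Q3 2024: $132,830
Through Q4 2024: $134,710
Through Q1 2025: $205,277
Through Q2 2025: $229,155 ← exceeds threshold

Q2 2025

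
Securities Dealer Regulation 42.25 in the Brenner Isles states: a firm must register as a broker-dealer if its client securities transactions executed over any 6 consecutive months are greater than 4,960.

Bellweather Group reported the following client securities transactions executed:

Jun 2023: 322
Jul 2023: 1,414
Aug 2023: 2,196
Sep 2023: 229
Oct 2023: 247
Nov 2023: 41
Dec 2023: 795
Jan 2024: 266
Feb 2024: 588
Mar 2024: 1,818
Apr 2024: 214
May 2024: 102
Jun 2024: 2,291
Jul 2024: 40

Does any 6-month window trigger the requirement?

Jun 2023–Nov 2023: 322 + 1,414 + 2,196 + 229 + 247 + 41 = 4,449 (under)
Jul 2023–Dec 2023: 1,414 + 2,196 + 229 + 247 + 41 + 795 = 4,922 (under)
Aug 2023–Jan 2024: 2,196 + 229 + 247 + 41 + 795 + 266 = 3,774 (under)
Sep 2023–Feb 2024: 229 + 247 + 41 + 795 + 266 + 588 = 2,166 (under)
Oct 2023–Mar 2024: 247 + 41 + 795 + 266 + 588 + 1,818 = 3,755 (under)
Nov 2023–Apr 2024: 41 + 795 + 266 + 588 + 1,818 + 214 = 3,722 (under)
Dec 2023–May 2024: 795 + 266 + 588 + 1,818 + 214 + 102 = 3,783 (under)
Jan 2024–Jun 2024: 266 + 588 + 1,818 + 214 + 102 + 2,291 = 5,279 (over)
Feb 2024–Jul 2024: 588 + 1,818 + 214 + 102 + 2,291 + 40 = 5,053 (over)
At least one window exceeds 4,960.

Yes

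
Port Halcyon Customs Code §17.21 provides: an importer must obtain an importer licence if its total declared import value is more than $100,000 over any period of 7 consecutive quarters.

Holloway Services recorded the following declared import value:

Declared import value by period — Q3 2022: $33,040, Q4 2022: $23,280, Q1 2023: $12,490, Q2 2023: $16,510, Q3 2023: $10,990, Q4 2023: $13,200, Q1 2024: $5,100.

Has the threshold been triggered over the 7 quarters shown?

Yes

Total declared import value: $33,040 + $23,280 + $12,490 + $16,510 + $10,990 + $13,200 + $5,100 = $114,610.
$114,610 > $100,000, so the threshold is exceeded.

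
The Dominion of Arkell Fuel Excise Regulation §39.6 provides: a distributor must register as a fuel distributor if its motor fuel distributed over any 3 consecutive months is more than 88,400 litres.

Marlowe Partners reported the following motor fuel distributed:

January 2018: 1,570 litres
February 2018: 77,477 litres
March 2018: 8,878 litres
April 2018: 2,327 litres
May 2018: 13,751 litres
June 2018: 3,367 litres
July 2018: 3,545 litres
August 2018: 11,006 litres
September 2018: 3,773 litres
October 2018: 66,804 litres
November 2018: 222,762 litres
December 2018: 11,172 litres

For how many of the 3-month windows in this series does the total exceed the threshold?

3

January 2018–March 2018: 1,570 litres + 77,477 litres + 8,878 litres = 87,925 litres (under)
February 2018–April 2018: 77,477 litres + 8,878 litres + 2,327 litres = 88,682 litres (over)
March 2018–May 2018: 8,878 litres + 2,327 litres + 13,751 litres = 24,956 litres (under)
April 2018–June 2018: 2,327 litres + 13,751 litres + 3,367 litres = 19,445 litres (under)
May 2018–July 2018: 13,751 litres + 3,367 litres + 3,545 litres = 20,663 litres (under)
June 2018–August 2018: 3,367 litres + 3,545 litres + 11,006 litres = 17,918 litres (under)
July 2018–September 2018: 3,545 litres + 11,006 litres + 3,773 litres = 18,324 litres (under)
August 2018–October 2018: 11,006 litres + 3,773 litres + 66,804 litres = 81,583 litres (under)
September 2018–November 2018: 3,773 litres + 66,804 litres + 222,762 litres = 293,339 litres (over)
October 2018–December 2018: 66,804 litres + 222,762 litres + 11,172 litres = 300,738 litres (over)
3 windows exceed the threshold.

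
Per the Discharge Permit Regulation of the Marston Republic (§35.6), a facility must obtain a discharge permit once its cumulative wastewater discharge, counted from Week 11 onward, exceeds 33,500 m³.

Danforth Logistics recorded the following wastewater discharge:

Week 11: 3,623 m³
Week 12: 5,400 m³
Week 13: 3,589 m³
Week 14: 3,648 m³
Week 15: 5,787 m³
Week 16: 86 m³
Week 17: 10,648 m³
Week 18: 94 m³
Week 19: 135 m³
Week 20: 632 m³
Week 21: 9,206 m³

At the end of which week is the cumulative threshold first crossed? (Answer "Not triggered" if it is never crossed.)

Through Week 11: 3,623 m³
Through Week 12: 9,023 m³
Through Week 13: 12,612 m³
Through Week 14: 16,260 m³
Through Week 15: 22,047 m³
Through Week 16: 22,133 m³
Through Week 17: 32,781 m³
Through Week 18: 32,875 m³
Through Week 19: 33,010 m³
Through Week 20: 33,642 m³ ← exceeds threshold

Week 20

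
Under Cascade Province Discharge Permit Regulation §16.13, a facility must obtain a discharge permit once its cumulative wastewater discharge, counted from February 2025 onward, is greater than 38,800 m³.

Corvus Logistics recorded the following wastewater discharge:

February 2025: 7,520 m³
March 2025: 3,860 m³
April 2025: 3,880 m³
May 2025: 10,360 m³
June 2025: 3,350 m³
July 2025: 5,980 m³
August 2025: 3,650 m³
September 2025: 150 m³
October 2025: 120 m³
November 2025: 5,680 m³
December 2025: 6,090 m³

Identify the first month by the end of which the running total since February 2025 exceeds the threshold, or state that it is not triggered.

October 2025

Through February 2025: 7,520 m³
Through March 2025: 11,380 m³
Through April 2025: 15,260 m³
Through May 2025: 25,620 m³
Through June 2025: 28,970 m³
Through July 2025: 34,950 m³
Through August 2025: 38,600 m³
Through September 2025: 38,750 m³
Through October 2025: 38,870 m³ ← exceeds threshold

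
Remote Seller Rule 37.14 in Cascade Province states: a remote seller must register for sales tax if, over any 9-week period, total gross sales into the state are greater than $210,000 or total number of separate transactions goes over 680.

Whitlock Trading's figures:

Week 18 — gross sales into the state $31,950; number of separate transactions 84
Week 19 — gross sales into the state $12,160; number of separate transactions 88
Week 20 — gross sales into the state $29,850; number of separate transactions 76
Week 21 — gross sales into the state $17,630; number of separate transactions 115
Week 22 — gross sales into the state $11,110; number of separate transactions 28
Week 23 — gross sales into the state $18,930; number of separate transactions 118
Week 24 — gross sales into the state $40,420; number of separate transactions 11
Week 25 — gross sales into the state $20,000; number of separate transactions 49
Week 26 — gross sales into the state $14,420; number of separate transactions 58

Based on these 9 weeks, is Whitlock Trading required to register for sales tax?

Total gross sales into the state: $31,950 + $12,160 + $29,850 + $17,630 + $11,110 + $18,930 + $40,420 + $20,000 + $14,420 = $196,470 (≤ $210,000).
Total number of separate transactions: 84 + 88 + 76 + 115 + 28 + 118 + 11 + 49 + 58 = 627 (≤ 680).
The test is 'or': neither threshold is exceeded.

No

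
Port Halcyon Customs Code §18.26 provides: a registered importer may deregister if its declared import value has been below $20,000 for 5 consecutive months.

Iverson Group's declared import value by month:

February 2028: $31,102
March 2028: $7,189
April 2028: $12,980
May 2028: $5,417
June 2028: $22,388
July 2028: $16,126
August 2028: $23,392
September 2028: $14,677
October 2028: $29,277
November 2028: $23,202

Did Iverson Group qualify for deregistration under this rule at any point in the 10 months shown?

Months below $20,000: March 2028, April 2028, May 2028, July 2028, September 2028.
Longest run of consecutive months below the threshold: 3.
3 < 5, so Iverson Group never became eligible.

No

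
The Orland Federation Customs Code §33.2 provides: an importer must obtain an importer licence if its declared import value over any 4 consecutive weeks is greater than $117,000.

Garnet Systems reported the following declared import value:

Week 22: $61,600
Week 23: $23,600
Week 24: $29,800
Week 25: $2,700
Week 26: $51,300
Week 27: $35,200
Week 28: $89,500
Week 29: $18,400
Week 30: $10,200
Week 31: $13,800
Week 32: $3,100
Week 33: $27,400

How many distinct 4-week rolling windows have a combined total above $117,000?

6

Week 22–Week 25: $61,600 + $23,600 + $29,800 + $2,700 = $117,700 (over)
Week 23–Week 26: $23,600 + $29,800 + $2,700 + $51,300 = $107,400 (under)
Week 24–Week 27: $29,800 + $2,700 + $51,300 + $35,200 = $119,000 (over)
Week 25–Week 28: $2,700 + $51,300 + $35,200 + $89,500 = $178,700 (over)
Week 26–Week 29: $51,300 + $35,200 + $89,500 + $18,400 = $194,400 (over)
Week 27–Week 30: $35,200 + $89,500 + $18,400 + $10,200 = $153,300 (over)
Week 28–Week 31: $89,500 + $18,400 + $10,200 + $13,800 = $131,900 (over)
Week 29–Week 32: $18,400 + $10,200 + $13,800 + $3,100 = $45,500 (under)
Week 30–Week 33: $10,200 + $13,800 + $3,100 + $27,400 = $54,500 (under)
6 windows exceed the threshold.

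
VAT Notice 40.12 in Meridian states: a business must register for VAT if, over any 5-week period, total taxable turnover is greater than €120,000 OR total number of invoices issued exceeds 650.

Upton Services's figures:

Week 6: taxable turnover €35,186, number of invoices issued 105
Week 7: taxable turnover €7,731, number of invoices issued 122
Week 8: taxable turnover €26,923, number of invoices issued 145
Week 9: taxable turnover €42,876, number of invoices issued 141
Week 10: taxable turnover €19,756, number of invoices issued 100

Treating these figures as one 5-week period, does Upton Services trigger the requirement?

Yes

Total taxable turnover: €35,186 + €7,731 + €26,923 + €42,876 + €19,756 = €132,472 (> €120,000).
Total number of invoices issued: 105 + 122 + 145 + 141 + 100 = 613 (≤ 650).
The test is 'or': at least one threshold is exceeded.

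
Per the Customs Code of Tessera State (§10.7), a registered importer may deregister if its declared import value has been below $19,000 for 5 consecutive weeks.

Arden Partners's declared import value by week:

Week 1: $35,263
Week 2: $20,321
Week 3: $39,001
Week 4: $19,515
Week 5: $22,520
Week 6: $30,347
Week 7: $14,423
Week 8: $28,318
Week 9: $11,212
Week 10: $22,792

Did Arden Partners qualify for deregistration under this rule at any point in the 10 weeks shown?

No

Weeks below $19,000: Week 7, Week 9.
Longest run of consecutive weeks below the threshold: 1.
1 < 5, so Arden Partners never became eligible.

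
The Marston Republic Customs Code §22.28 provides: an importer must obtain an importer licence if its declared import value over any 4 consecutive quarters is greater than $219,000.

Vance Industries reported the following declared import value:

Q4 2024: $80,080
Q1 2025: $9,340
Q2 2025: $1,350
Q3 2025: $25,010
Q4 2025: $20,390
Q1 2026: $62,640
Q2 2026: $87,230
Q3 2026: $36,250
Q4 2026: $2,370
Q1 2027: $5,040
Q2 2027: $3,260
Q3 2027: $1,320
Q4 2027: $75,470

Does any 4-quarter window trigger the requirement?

No

Q4 2024–Q3 2025: $80,080 + $9,340 + $1,350 + $25,010 = $115,780 (under)
Q1 2025–Q4 2025: $9,340 + $1,350 + $25,010 + $20,390 = $56,090 (under)
Q2 2025–Q1 2026: $1,350 + $25,010 + $20,390 + $62,640 = $109,390 (under)
Q3 2025–Q2 2026: $25,010 + $20,390 + $62,640 + $87,230 = $195,270 (under)
Q4 2025–Q3 2026: $20,390 + $62,640 + $87,230 + $36,250 = $206,510 (under)
Q1 2026–Q4 2026: $62,640 + $87,230 + $36,250 + $2,370 = $188,490 (under)
Q2 2026–Q1 2027: $87,230 + $36,250 + $2,370 + $5,040 = $130,890 (under)
Q3 2026–Q2 2027: $36,250 + $2,370 + $5,040 + $3,260 = $46,920 (under)
Q4 2026–Q3 2027: $2,370 + $5,040 + $3,260 + $1,320 = $11,990 (under)
Q1 2027–Q4 2027: $5,040 + $3,260 + $1,320 + $75,470 = $85,090 (under)
No window exceeds $219,000.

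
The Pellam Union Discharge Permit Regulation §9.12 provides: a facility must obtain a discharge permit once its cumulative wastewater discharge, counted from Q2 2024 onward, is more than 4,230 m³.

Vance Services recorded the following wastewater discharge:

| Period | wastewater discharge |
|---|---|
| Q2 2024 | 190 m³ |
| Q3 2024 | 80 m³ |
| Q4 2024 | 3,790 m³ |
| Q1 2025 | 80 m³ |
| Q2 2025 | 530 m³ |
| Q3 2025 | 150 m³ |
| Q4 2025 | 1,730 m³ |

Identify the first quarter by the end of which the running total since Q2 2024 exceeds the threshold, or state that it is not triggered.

Q2 2025

Through Q2 2024: 190 m³
Through Q3 2024: 270 m³
Through Q4 2024: 4,060 m³
Through Q1 2025: 4,140 m³
Through Q2 2025: 4,670 m³ ← exceeds threshold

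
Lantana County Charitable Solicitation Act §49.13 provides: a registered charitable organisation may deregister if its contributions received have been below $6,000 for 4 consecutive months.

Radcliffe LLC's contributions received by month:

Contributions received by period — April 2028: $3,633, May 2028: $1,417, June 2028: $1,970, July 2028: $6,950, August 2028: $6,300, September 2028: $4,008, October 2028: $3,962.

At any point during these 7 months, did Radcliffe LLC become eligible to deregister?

No

Months below $6,000: April 2028, May 2028, June 2028, September 2028, October 2028.
Longest run of consecutive months below the threshold: 3.
3 < 4, so Radcliffe LLC never became eligible.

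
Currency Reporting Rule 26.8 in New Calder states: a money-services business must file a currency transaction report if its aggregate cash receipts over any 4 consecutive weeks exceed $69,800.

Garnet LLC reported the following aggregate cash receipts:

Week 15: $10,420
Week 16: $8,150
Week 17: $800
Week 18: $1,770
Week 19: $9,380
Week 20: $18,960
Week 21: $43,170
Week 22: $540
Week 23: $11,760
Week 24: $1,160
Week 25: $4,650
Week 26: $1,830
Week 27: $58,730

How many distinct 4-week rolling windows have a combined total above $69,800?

3

Week 15–Week 18: $10,420 + $8,150 + $800 + $1,770 = $21,140 (under)
Week 16–Week 19: $8,150 + $800 + $1,770 + $9,380 = $20,100 (under)
Week 17–Week 20: $800 + $1,770 + $9,380 + $18,960 = $30,910 (under)
Week 18–Week 21: $1,770 + $9,380 + $18,960 + $43,170 = $73,280 (over)
Week 19–Week 22: $9,380 + $18,960 + $43,170 + $540 = $72,050 (over)
Week 20–Week 23: $18,960 + $43,170 + $540 + $11,760 = $74,430 (over)
Week 21–Week 24: $43,170 + $540 + $11,760 + $1,160 = $56,630 (under)
Week 22–Week 25: $540 + $11,760 + $1,160 + $4,650 = $18,110 (under)
Week 23–Week 26: $11,760 + $1,160 + $4,650 + $1,830 = $19,400 (under)
Week 24–Week 27: $1,160 + $4,650 + $1,830 + $58,730 = $66,370 (under)
3 windows exceed the threshold.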